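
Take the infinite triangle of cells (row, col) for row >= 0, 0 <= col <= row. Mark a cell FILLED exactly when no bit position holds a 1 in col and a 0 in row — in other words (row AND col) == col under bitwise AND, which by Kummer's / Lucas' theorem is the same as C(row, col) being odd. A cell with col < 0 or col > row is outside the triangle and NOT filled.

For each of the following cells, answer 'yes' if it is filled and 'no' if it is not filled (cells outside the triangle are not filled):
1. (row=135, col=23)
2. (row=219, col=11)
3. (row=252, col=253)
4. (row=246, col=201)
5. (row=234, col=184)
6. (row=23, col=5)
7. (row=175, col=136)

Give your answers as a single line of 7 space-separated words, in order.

Answer: no yes no no no yes yes

Derivation:
(135,23): row=0b10000111, col=0b10111, row AND col = 0b111 = 7; 7 != 23 -> empty
(219,11): row=0b11011011, col=0b1011, row AND col = 0b1011 = 11; 11 == 11 -> filled
(252,253): col outside [0, 252] -> not filled
(246,201): row=0b11110110, col=0b11001001, row AND col = 0b11000000 = 192; 192 != 201 -> empty
(234,184): row=0b11101010, col=0b10111000, row AND col = 0b10101000 = 168; 168 != 184 -> empty
(23,5): row=0b10111, col=0b101, row AND col = 0b101 = 5; 5 == 5 -> filled
(175,136): row=0b10101111, col=0b10001000, row AND col = 0b10001000 = 136; 136 == 136 -> filled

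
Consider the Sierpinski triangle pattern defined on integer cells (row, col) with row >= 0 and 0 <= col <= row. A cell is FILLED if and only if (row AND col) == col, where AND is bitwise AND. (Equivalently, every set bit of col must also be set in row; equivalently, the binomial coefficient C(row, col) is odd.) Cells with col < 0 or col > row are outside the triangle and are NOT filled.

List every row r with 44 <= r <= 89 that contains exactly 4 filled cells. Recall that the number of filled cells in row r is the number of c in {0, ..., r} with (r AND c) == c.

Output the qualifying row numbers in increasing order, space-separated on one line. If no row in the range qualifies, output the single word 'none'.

Row r has 2^popcount(r) filled cells, so we need popcount(r) = log2(4) = 2.
Scan r = 44..89 and keep those with exactly 2 one-bits:
r=44=101100 popcount=3 -> skip
r=45=101101 popcount=4 -> skip
r=46=101110 popcount=4 -> skip
r=47=101111 popcount=5 -> skip
r=48=110000 popcount=2 -> KEEP
r=49=110001 popcount=3 -> skip
r=50=110010 popcount=3 -> skip
r=51=110011 popcount=4 -> skip
r=52=110100 popcount=3 -> skip
r=53=110101 popcount=4 -> skip
r=54=110110 popcount=4 -> skip
r=55=110111 popcount=5 -> skip
r=56=111000 popcount=3 -> skip
r=57=111001 popcount=4 -> skip
r=58=111010 popcount=4 -> skip
r=59=111011 popcount=5 -> skip
r=60=111100 popcount=4 -> skip
r=61=111101 popcount=5 -> skip
r=62=111110 popcount=5 -> skip
r=63=111111 popcount=6 -> skip
r=64=1000000 popcount=1 -> skip
r=65=1000001 popcount=2 -> KEEP
r=66=1000010 popcount=2 -> KEEP
r=67=1000011 popcount=3 -> skip
r=68=1000100 popcount=2 -> KEEP
r=69=1000101 popcount=3 -> skip
r=70=1000110 popcount=3 -> skip
r=71=1000111 popcount=4 -> skip
r=72=1001000 popcount=2 -> KEEP
r=73=1001001 popcount=3 -> skip
r=74=1001010 popcount=3 -> skip
r=75=1001011 popcount=4 -> skip
r=76=1001100 popcount=3 -> skip
r=77=1001101 popcount=4 -> skip
r=78=1001110 popcount=4 -> skip
r=79=1001111 popcount=5 -> skip
r=80=1010000 popcount=2 -> KEEP
r=81=1010001 popcount=3 -> skip
r=82=1010010 popcount=3 -> skip
r=83=1010011 popcount=4 -> skip
r=84=1010100 popcount=3 -> skip
r=85=1010101 popcount=4 -> skip
r=86=1010110 popcount=4 -> skip
r=87=1010111 popcount=5 -> skip
r=88=1011000 popcount=3 -> skip
r=89=1011001 popcount=4 -> skip
Kept rows: 48 65 66 68 72 80

Answer: 48 65 66 68 72 80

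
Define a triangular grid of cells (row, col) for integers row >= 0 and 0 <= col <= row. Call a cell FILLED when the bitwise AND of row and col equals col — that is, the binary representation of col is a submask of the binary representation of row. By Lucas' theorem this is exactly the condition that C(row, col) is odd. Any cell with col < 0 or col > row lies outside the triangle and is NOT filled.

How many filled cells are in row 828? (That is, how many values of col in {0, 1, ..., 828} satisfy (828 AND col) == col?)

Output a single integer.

Answer: 64

Derivation:
828 in binary = 1100111100
popcount(828) = number of 1-bits in 1100111100 = 6
A col c satisfies (828 AND c) == c iff every set bit of c is also set in 828; each of the 6 set bits of 828 can independently be on or off in c.
count = 2^6 = 64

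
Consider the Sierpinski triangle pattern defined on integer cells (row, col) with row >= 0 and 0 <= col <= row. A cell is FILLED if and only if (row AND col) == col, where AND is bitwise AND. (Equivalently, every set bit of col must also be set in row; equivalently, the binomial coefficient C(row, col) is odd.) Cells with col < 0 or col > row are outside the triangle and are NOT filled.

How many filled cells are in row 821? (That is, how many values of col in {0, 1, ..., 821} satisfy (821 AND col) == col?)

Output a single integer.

821 in binary = 1100110101
popcount(821) = number of 1-bits in 1100110101 = 6
A col c satisfies (821 AND c) == c iff every set bit of c is also set in 821; each of the 6 set bits of 821 can independently be on or off in c.
count = 2^6 = 64

Answer: 64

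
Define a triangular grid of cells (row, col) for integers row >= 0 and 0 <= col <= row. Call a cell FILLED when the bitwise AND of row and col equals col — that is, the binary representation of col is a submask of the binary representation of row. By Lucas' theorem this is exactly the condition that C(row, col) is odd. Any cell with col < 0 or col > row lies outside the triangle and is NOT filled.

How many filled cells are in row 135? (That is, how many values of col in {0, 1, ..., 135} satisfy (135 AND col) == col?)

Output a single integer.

Answer: 16

Derivation:
135 in binary = 10000111
popcount(135) = number of 1-bits in 10000111 = 4
A col c satisfies (135 AND c) == c iff every set bit of c is also set in 135; each of the 4 set bits of 135 can independently be on or off in c.
count = 2^4 = 16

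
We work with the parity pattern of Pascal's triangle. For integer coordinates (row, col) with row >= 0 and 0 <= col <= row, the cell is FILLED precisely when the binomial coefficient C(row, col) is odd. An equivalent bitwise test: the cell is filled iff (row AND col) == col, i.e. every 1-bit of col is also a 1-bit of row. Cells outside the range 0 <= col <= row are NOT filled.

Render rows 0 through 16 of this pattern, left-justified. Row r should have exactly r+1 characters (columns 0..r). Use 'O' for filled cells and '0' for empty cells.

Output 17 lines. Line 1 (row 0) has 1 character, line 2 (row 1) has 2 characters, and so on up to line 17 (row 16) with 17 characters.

Answer: O
OO
O0O
OOOO
O000O
OO00OO
O0O0O0O
OOOOOOOO
O0000000O
OO000000OO
O0O00000O0O
OOOO0000OOOO
O000O000O000O
OO00OO00OO00OO
O0O0O0O0O0O0O0O
OOOOOOOOOOOOOOOO
O000000000000000O

Derivation:
r0=0: O
r1=1: OO
r2=10: O0O
r3=11: OOOO
r4=100: O000O
r5=101: OO00OO
r6=110: O0O0O0O
r7=111: OOOOOOOO
r8=1000: O0000000O
r9=1001: OO000000OO
r10=1010: O0O00000O0O
r11=1011: OOOO0000OOOO
r12=1100: O000O000O000O
r13=1101: OO00OO00OO00OO
r14=1110: O0O0O0O0O0O0O0O
r15=1111: OOOOOOOOOOOOOOOO
r16=10000: O000000000000000O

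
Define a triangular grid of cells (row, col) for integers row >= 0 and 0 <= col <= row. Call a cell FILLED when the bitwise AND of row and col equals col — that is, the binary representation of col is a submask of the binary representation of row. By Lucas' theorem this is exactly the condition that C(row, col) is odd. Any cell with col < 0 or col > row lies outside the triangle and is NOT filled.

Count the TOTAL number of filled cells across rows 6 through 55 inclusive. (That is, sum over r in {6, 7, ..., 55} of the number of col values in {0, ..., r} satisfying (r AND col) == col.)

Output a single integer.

Answer: 498

Derivation:
r6=110 pc2: +4 =4
r7=111 pc3: +8 =12
r8=1000 pc1: +2 =14
r9=1001 pc2: +4 =18
r10=1010 pc2: +4 =22
r11=1011 pc3: +8 =30
r12=1100 pc2: +4 =34
r13=1101 pc3: +8 =42
r14=1110 pc3: +8 =50
r15=1111 pc4: +16 =66
r16=10000 pc1: +2 =68
r17=10001 pc2: +4 =72
r18=10010 pc2: +4 =76
r19=10011 pc3: +8 =84
r20=10100 pc2: +4 =88
r21=10101 pc3: +8 =96
r22=10110 pc3: +8 =104
r23=10111 pc4: +16 =120
r24=11000 pc2: +4 =124
r25=11001 pc3: +8 =132
r26=11010 pc3: +8 =140
r27=11011 pc4: +16 =156
r28=11100 pc3: +8 =164
r29=11101 pc4: +16 =180
r30=11110 pc4: +16 =196
r31=11111 pc5: +32 =228
r32=100000 pc1: +2 =230
r33=100001 pc2: +4 =234
r34=100010 pc2: +4 =238
r35=100011 pc3: +8 =246
r36=100100 pc2: +4 =250
r37=100101 pc3: +8 =258
r38=100110 pc3: +8 =266
r39=100111 pc4: +16 =282
r40=101000 pc2: +4 =286
r41=101001 pc3: +8 =294
r42=101010 pc3: +8 =302
r43=101011 pc4: +16 =318
r44=101100 pc3: +8 =326
r45=101101 pc4: +16 =342
r46=101110 pc4: +16 =358
r47=101111 pc5: +32 =390
r48=110000 pc2: +4 =394
r49=110001 pc3: +8 =402
r50=110010 pc3: +8 =410
r51=110011 pc4: +16 =426
r52=110100 pc3: +8 =434
r53=110101 pc4: +16 =450
r54=110110 pc4: +16 =466
r55=110111 pc5: +32 =498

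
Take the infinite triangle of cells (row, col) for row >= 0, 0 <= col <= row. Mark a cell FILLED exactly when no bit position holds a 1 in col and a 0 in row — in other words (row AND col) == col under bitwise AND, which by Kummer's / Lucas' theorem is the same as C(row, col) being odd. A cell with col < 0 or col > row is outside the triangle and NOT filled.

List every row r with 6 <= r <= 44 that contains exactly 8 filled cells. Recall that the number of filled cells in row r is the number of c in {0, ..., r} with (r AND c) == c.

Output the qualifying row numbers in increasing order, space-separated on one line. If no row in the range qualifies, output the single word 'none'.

Row r has 2^popcount(r) filled cells, so we need popcount(r) = log2(8) = 3.
Scan r = 6..44 and keep those with exactly 3 one-bits:
r=6=110 popcount=2 -> skip
r=7=111 popcount=3 -> KEEP
r=8=1000 popcount=1 -> skip
r=9=1001 popcount=2 -> skip
r=10=1010 popcount=2 -> skip
r=11=1011 popcount=3 -> KEEP
r=12=1100 popcount=2 -> skip
r=13=1101 popcount=3 -> KEEP
r=14=1110 popcount=3 -> KEEP
r=15=1111 popcount=4 -> skip
r=16=10000 popcount=1 -> skip
r=17=10001 popcount=2 -> skip
r=18=10010 popcount=2 -> skip
r=19=10011 popcount=3 -> KEEP
r=20=10100 popcount=2 -> skip
r=21=10101 popcount=3 -> KEEP
r=22=10110 popcount=3 -> KEEP
r=23=10111 popcount=4 -> skip
r=24=11000 popcount=2 -> skip
r=25=11001 popcount=3 -> KEEP
r=26=11010 popcount=3 -> KEEP
r=27=11011 popcount=4 -> skip
r=28=11100 popcount=3 -> KEEP
r=29=11101 popcount=4 -> skip
r=30=11110 popcount=4 -> skip
r=31=11111 popcount=5 -> skip
r=32=100000 popcount=1 -> skip
r=33=100001 popcount=2 -> skip
r=34=100010 popcount=2 -> skip
r=35=100011 popcount=3 -> KEEP
r=36=100100 popcount=2 -> skip
r=37=100101 popcount=3 -> KEEP
r=38=100110 popcount=3 -> KEEP
r=39=100111 popcount=4 -> skip
r=40=101000 popcount=2 -> skip
r=41=101001 popcount=3 -> KEEP
r=42=101010 popcount=3 -> KEEP
r=43=101011 popcount=4 -> skip
r=44=101100 popcount=3 -> KEEP
Kept rows: 7 11 13 14 19 21 22 25 26 28 35 37 38 41 42 44

Answer: 7 11 13 14 19 21 22 25 26 28 35 37 38 41 42 44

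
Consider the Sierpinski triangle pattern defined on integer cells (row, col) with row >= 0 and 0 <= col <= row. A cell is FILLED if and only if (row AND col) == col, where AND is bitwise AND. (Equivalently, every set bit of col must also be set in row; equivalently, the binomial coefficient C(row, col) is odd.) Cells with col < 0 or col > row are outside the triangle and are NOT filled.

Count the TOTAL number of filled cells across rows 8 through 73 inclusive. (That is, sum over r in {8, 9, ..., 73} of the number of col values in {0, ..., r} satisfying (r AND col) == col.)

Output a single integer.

Answer: 768

Derivation:
r8=1000 pc1: +2 =2
r9=1001 pc2: +4 =6
r10=1010 pc2: +4 =10
r11=1011 pc3: +8 =18
r12=1100 pc2: +4 =22
r13=1101 pc3: +8 =30
r14=1110 pc3: +8 =38
r15=1111 pc4: +16 =54
r16=10000 pc1: +2 =56
r17=10001 pc2: +4 =60
r18=10010 pc2: +4 =64
r19=10011 pc3: +8 =72
r20=10100 pc2: +4 =76
r21=10101 pc3: +8 =84
r22=10110 pc3: +8 =92
r23=10111 pc4: +16 =108
r24=11000 pc2: +4 =112
r25=11001 pc3: +8 =120
r26=11010 pc3: +8 =128
r27=11011 pc4: +16 =144
r28=11100 pc3: +8 =152
r29=11101 pc4: +16 =168
r30=11110 pc4: +16 =184
r31=11111 pc5: +32 =216
r32=100000 pc1: +2 =218
r33=100001 pc2: +4 =222
r34=100010 pc2: +4 =226
r35=100011 pc3: +8 =234
r36=100100 pc2: +4 =238
r37=100101 pc3: +8 =246
r38=100110 pc3: +8 =254
r39=100111 pc4: +16 =270
r40=101000 pc2: +4 =274
r41=101001 pc3: +8 =282
r42=101010 pc3: +8 =290
r43=101011 pc4: +16 =306
r44=101100 pc3: +8 =314
r45=101101 pc4: +16 =330
r46=101110 pc4: +16 =346
r47=101111 pc5: +32 =378
r48=110000 pc2: +4 =382
r49=110001 pc3: +8 =390
r50=110010 pc3: +8 =398
r51=110011 pc4: +16 =414
r52=110100 pc3: +8 =422
r53=110101 pc4: +16 =438
r54=110110 pc4: +16 =454
r55=110111 pc5: +32 =486
r56=111000 pc3: +8 =494
r57=111001 pc4: +16 =510
r58=111010 pc4: +16 =526
r59=111011 pc5: +32 =558
r60=111100 pc4: +16 =574
r61=111101 pc5: +32 =606
r62=111110 pc5: +32 =638
r63=111111 pc6: +64 =702
r64=1000000 pc1: +2 =704
r65=1000001 pc2: +4 =708
r66=1000010 pc2: +4 =712
r67=1000011 pc3: +8 =720
r68=1000100 pc2: +4 =724
r69=1000101 pc3: +8 =732
r70=1000110 pc3: +8 =740
r71=1000111 pc4: +16 =756
r72=1001000 pc2: +4 =760
r73=1001001 pc3: +8 =768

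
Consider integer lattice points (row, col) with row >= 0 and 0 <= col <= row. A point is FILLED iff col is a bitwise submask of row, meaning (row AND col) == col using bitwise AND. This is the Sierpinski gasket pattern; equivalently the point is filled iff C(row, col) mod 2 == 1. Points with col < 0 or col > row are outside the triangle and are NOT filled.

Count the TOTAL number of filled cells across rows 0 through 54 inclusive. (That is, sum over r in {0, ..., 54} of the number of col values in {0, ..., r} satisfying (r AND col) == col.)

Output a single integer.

r0=0 pc0: +1 =1
r1=1 pc1: +2 =3
r2=10 pc1: +2 =5
r3=11 pc2: +4 =9
r4=100 pc1: +2 =11
r5=101 pc2: +4 =15
r6=110 pc2: +4 =19
r7=111 pc3: +8 =27
r8=1000 pc1: +2 =29
r9=1001 pc2: +4 =33
r10=1010 pc2: +4 =37
r11=1011 pc3: +8 =45
r12=1100 pc2: +4 =49
r13=1101 pc3: +8 =57
r14=1110 pc3: +8 =65
r15=1111 pc4: +16 =81
r16=10000 pc1: +2 =83
r17=10001 pc2: +4 =87
r18=10010 pc2: +4 =91
r19=10011 pc3: +8 =99
r20=10100 pc2: +4 =103
r21=10101 pc3: +8 =111
r22=10110 pc3: +8 =119
r23=10111 pc4: +16 =135
r24=11000 pc2: +4 =139
r25=11001 pc3: +8 =147
r26=11010 pc3: +8 =155
r27=11011 pc4: +16 =171
r28=11100 pc3: +8 =179
r29=11101 pc4: +16 =195
r30=11110 pc4: +16 =211
r31=11111 pc5: +32 =243
r32=100000 pc1: +2 =245
r33=100001 pc2: +4 =249
r34=100010 pc2: +4 =253
r35=100011 pc3: +8 =261
r36=100100 pc2: +4 =265
r37=100101 pc3: +8 =273
r38=100110 pc3: +8 =281
r39=100111 pc4: +16 =297
r40=101000 pc2: +4 =301
r41=101001 pc3: +8 =309
r42=101010 pc3: +8 =317
r43=101011 pc4: +16 =333
r44=101100 pc3: +8 =341
r45=101101 pc4: +16 =357
r46=101110 pc4: +16 =373
r47=101111 pc5: +32 =405
r48=110000 pc2: +4 =409
r49=110001 pc3: +8 =417
r50=110010 pc3: +8 =425
r51=110011 pc4: +16 =441
r52=110100 pc3: +8 =449
r53=110101 pc4: +16 =465
r54=110110 pc4: +16 =481

Answer: 481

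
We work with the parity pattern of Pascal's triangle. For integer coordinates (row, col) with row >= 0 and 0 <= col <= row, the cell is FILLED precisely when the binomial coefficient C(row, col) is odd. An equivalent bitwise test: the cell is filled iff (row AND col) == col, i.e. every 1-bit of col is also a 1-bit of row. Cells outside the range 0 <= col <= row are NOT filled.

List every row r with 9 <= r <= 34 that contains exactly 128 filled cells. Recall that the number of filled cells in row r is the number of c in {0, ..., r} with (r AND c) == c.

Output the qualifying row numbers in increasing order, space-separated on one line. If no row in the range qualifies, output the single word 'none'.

Row r has 2^popcount(r) filled cells, so we need popcount(r) = log2(128) = 7.
Scan r = 9..34 and keep those with exactly 7 one-bits:
r=9=1001 popcount=2 -> skip
r=10=1010 popcount=2 -> skip
r=11=1011 popcount=3 -> skip
r=12=1100 popcount=2 -> skip
r=13=1101 popcount=3 -> skip
r=14=1110 popcount=3 -> skip
r=15=1111 popcount=4 -> skip
r=16=10000 popcount=1 -> skip
r=17=10001 popcount=2 -> skip
r=18=10010 popcount=2 -> skip
r=19=10011 popcount=3 -> skip
r=20=10100 popcount=2 -> skip
r=21=10101 popcount=3 -> skip
r=22=10110 popcount=3 -> skip
r=23=10111 popcount=4 -> skip
r=24=11000 popcount=2 -> skip
r=25=11001 popcount=3 -> skip
r=26=11010 popcount=3 -> skip
r=27=11011 popcount=4 -> skip
r=28=11100 popcount=3 -> skip
r=29=11101 popcount=4 -> skip
r=30=11110 popcount=4 -> skip
r=31=11111 popcount=5 -> skip
r=32=100000 popcount=1 -> skip
r=33=100001 popcount=2 -> skip
r=34=100010 popcount=2 -> skip
Kept rows: none

Answer: none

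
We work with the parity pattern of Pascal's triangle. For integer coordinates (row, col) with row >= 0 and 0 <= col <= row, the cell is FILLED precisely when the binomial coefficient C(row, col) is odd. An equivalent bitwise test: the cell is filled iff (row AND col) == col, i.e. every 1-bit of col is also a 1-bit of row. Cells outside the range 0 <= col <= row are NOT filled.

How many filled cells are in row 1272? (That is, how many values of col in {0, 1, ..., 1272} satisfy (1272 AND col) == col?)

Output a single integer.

Answer: 64

Derivation:
1272 in binary = 10011111000
popcount(1272) = number of 1-bits in 10011111000 = 6
A col c satisfies (1272 AND c) == c iff every set bit of c is also set in 1272; each of the 6 set bits of 1272 can independently be on or off in c.
count = 2^6 = 64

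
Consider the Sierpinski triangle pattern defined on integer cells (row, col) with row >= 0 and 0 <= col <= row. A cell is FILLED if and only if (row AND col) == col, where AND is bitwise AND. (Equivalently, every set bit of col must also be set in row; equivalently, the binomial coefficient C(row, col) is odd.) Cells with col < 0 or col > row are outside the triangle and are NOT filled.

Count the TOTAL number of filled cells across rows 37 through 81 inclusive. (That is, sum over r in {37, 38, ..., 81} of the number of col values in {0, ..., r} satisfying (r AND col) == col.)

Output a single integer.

r37=100101 pc3: +8 =8
r38=100110 pc3: +8 =16
r39=100111 pc4: +16 =32
r40=101000 pc2: +4 =36
r41=101001 pc3: +8 =44
r42=101010 pc3: +8 =52
r43=101011 pc4: +16 =68
r44=101100 pc3: +8 =76
r45=101101 pc4: +16 =92
r46=101110 pc4: +16 =108
r47=101111 pc5: +32 =140
r48=110000 pc2: +4 =144
r49=110001 pc3: +8 =152
r50=110010 pc3: +8 =160
r51=110011 pc4: +16 =176
r52=110100 pc3: +8 =184
r53=110101 pc4: +16 =200
r54=110110 pc4: +16 =216
r55=110111 pc5: +32 =248
r56=111000 pc3: +8 =256
r57=111001 pc4: +16 =272
r58=111010 pc4: +16 =288
r59=111011 pc5: +32 =320
r60=111100 pc4: +16 =336
r61=111101 pc5: +32 =368
r62=111110 pc5: +32 =400
r63=111111 pc6: +64 =464
r64=1000000 pc1: +2 =466
r65=1000001 pc2: +4 =470
r66=1000010 pc2: +4 =474
r67=1000011 pc3: +8 =482
r68=1000100 pc2: +4 =486
r69=1000101 pc3: +8 =494
r70=1000110 pc3: +8 =502
r71=1000111 pc4: +16 =518
r72=1001000 pc2: +4 =522
r73=1001001 pc3: +8 =530
r74=1001010 pc3: +8 =538
r75=1001011 pc4: +16 =554
r76=1001100 pc3: +8 =562
r77=1001101 pc4: +16 =578
r78=1001110 pc4: +16 =594
r79=1001111 pc5: +32 =626
r80=1010000 pc2: +4 =630
r81=1010001 pc3: +8 =638

Answer: 638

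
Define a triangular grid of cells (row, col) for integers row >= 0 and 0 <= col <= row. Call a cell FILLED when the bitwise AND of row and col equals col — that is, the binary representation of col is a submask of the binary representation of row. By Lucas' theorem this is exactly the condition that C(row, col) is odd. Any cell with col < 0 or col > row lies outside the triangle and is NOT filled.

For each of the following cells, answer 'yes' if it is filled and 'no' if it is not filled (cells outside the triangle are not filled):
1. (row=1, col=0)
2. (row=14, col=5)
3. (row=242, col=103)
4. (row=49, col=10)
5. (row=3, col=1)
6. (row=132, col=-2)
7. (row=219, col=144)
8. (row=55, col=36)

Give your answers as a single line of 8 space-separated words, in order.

Answer: yes no no no yes no yes yes

Derivation:
(1,0): row=0b1, col=0b0, row AND col = 0b0 = 0; 0 == 0 -> filled
(14,5): row=0b1110, col=0b101, row AND col = 0b100 = 4; 4 != 5 -> empty
(242,103): row=0b11110010, col=0b1100111, row AND col = 0b1100010 = 98; 98 != 103 -> empty
(49,10): row=0b110001, col=0b1010, row AND col = 0b0 = 0; 0 != 10 -> empty
(3,1): row=0b11, col=0b1, row AND col = 0b1 = 1; 1 == 1 -> filled
(132,-2): col outside [0, 132] -> not filled
(219,144): row=0b11011011, col=0b10010000, row AND col = 0b10010000 = 144; 144 == 144 -> filled
(55,36): row=0b110111, col=0b100100, row AND col = 0b100100 = 36; 36 == 36 -> filled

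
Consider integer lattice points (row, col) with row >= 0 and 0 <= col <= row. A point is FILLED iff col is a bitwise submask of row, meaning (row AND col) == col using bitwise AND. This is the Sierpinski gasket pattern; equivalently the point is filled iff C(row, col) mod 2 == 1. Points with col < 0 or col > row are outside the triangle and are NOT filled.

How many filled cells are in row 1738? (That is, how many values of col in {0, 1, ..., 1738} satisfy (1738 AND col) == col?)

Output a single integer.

1738 in binary = 11011001010
popcount(1738) = number of 1-bits in 11011001010 = 6
A col c satisfies (1738 AND c) == c iff every set bit of c is also set in 1738; each of the 6 set bits of 1738 can independently be on or off in c.
count = 2^6 = 64

Answer: 64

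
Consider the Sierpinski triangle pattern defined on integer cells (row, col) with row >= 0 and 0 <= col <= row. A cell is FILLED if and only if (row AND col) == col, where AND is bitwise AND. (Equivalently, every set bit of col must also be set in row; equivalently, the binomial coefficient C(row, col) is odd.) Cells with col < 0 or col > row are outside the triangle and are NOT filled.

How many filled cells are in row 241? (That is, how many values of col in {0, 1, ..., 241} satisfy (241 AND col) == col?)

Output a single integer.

Answer: 32

Derivation:
241 in binary = 11110001
popcount(241) = number of 1-bits in 11110001 = 5
A col c satisfies (241 AND c) == c iff every set bit of c is also set in 241; each of the 5 set bits of 241 can independently be on or off in c.
count = 2^5 = 32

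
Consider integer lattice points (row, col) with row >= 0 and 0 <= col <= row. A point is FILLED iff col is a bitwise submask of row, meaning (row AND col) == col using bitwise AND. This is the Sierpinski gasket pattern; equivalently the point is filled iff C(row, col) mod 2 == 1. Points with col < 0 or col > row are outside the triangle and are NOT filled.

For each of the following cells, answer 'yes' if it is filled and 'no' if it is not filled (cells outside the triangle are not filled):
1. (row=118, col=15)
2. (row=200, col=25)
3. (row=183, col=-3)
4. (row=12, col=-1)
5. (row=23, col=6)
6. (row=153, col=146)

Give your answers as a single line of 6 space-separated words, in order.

Answer: no no no no yes no

Derivation:
(118,15): row=0b1110110, col=0b1111, row AND col = 0b110 = 6; 6 != 15 -> empty
(200,25): row=0b11001000, col=0b11001, row AND col = 0b1000 = 8; 8 != 25 -> empty
(183,-3): col outside [0, 183] -> not filled
(12,-1): col outside [0, 12] -> not filled
(23,6): row=0b10111, col=0b110, row AND col = 0b110 = 6; 6 == 6 -> filled
(153,146): row=0b10011001, col=0b10010010, row AND col = 0b10010000 = 144; 144 != 146 -> empty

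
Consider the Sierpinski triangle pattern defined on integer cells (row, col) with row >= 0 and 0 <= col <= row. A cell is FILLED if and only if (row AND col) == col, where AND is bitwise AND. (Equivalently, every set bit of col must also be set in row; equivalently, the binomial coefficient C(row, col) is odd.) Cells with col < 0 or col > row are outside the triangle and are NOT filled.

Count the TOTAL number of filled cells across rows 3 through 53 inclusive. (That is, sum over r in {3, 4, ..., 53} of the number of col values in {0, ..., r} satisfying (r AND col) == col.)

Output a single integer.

r3=11 pc2: +4 =4
r4=100 pc1: +2 =6
r5=101 pc2: +4 =10
r6=110 pc2: +4 =14
r7=111 pc3: +8 =22
r8=1000 pc1: +2 =24
r9=1001 pc2: +4 =28
r10=1010 pc2: +4 =32
r11=1011 pc3: +8 =40
r12=1100 pc2: +4 =44
r13=1101 pc3: +8 =52
r14=1110 pc3: +8 =60
r15=1111 pc4: +16 =76
r16=10000 pc1: +2 =78
r17=10001 pc2: +4 =82
r18=10010 pc2: +4 =86
r19=10011 pc3: +8 =94
r20=10100 pc2: +4 =98
r21=10101 pc3: +8 =106
r22=10110 pc3: +8 =114
r23=10111 pc4: +16 =130
r24=11000 pc2: +4 =134
r25=11001 pc3: +8 =142
r26=11010 pc3: +8 =150
r27=11011 pc4: +16 =166
r28=11100 pc3: +8 =174
r29=11101 pc4: +16 =190
r30=11110 pc4: +16 =206
r31=11111 pc5: +32 =238
r32=100000 pc1: +2 =240
r33=100001 pc2: +4 =244
r34=100010 pc2: +4 =248
r35=100011 pc3: +8 =256
r36=100100 pc2: +4 =260
r37=100101 pc3: +8 =268
r38=100110 pc3: +8 =276
r39=100111 pc4: +16 =292
r40=101000 pc2: +4 =296
r41=101001 pc3: +8 =304
r42=101010 pc3: +8 =312
r43=101011 pc4: +16 =328
r44=101100 pc3: +8 =336
r45=101101 pc4: +16 =352
r46=101110 pc4: +16 =368
r47=101111 pc5: +32 =400
r48=110000 pc2: +4 =404
r49=110001 pc3: +8 =412
r50=110010 pc3: +8 =420
r51=110011 pc4: +16 =436
r52=110100 pc3: +8 =444
r53=110101 pc4: +16 =460

Answer: 460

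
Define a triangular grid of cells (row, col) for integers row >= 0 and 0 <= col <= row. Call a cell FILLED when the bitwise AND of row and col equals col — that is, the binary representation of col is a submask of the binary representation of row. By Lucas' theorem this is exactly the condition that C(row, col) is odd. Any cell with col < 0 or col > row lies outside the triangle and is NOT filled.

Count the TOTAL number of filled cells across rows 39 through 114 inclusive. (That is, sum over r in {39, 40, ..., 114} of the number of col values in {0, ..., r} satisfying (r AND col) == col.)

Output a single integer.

Answer: 1298

Derivation:
r39=100111 pc4: +16 =16
r40=101000 pc2: +4 =20
r41=101001 pc3: +8 =28
r42=101010 pc3: +8 =36
r43=101011 pc4: +16 =52
r44=101100 pc3: +8 =60
r45=101101 pc4: +16 =76
r46=101110 pc4: +16 =92
r47=101111 pc5: +32 =124
r48=110000 pc2: +4 =128
r49=110001 pc3: +8 =136
r50=110010 pc3: +8 =144
r51=110011 pc4: +16 =160
r52=110100 pc3: +8 =168
r53=110101 pc4: +16 =184
r54=110110 pc4: +16 =200
r55=110111 pc5: +32 =232
r56=111000 pc3: +8 =240
r57=111001 pc4: +16 =256
r58=111010 pc4: +16 =272
r59=111011 pc5: +32 =304
r60=111100 pc4: +16 =320
r61=111101 pc5: +32 =352
r62=111110 pc5: +32 =384
r63=111111 pc6: +64 =448
r64=1000000 pc1: +2 =450
r65=1000001 pc2: +4 =454
r66=1000010 pc2: +4 =458
r67=1000011 pc3: +8 =466
r68=1000100 pc2: +4 =470
r69=1000101 pc3: +8 =478
r70=1000110 pc3: +8 =486
r71=1000111 pc4: +16 =502
r72=1001000 pc2: +4 =506
r73=1001001 pc3: +8 =514
r74=1001010 pc3: +8 =522
r75=1001011 pc4: +16 =538
r76=1001100 pc3: +8 =546
r77=1001101 pc4: +16 =562
r78=1001110 pc4: +16 =578
r79=1001111 pc5: +32 =610
r80=1010000 pc2: +4 =614
r81=1010001 pc3: +8 =622
r82=1010010 pc3: +8 =630
r83=1010011 pc4: +16 =646
r84=1010100 pc3: +8 =654
r85=1010101 pc4: +16 =670
r86=1010110 pc4: +16 =686
r87=1010111 pc5: +32 =718
r88=1011000 pc3: +8 =726
r89=1011001 pc4: +16 =742
r90=1011010 pc4: +16 =758
r91=1011011 pc5: +32 =790
r92=1011100 pc4: +16 =806
r93=1011101 pc5: +32 =838
r94=1011110 pc5: +32 =870
r95=1011111 pc6: +64 =934
r96=1100000 pc2: +4 =938
r97=1100001 pc3: +8 =946
r98=1100010 pc3: +8 =954
r99=1100011 pc4: +16 =970
r100=1100100 pc3: +8 =978
r101=1100101 pc4: +16 =994
r102=1100110 pc4: +16 =1010
r103=1100111 pc5: +32 =1042
r104=1101000 pc3: +8 =1050
r105=1101001 pc4: +16 =1066
r106=1101010 pc4: +16 =1082
r107=1101011 pc5: +32 =1114
r108=1101100 pc4: +16 =1130
r109=1101101 pc5: +32 =1162
r110=1101110 pc5: +32 =1194
r111=1101111 pc6: +64 =1258
r112=1110000 pc3: +8 =1266
r113=1110001 pc4: +16 =1282
r114=1110010 pc4: +16 =1298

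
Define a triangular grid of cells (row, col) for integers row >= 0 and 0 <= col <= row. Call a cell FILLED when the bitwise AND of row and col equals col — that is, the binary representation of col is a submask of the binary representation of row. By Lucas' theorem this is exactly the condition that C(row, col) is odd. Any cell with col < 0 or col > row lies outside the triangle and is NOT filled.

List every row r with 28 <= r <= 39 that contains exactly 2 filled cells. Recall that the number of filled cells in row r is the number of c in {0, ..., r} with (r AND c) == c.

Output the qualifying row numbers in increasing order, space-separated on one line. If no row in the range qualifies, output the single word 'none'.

Row r has 2^popcount(r) filled cells, so we need popcount(r) = log2(2) = 1.
Scan r = 28..39 and keep those with exactly 1 one-bits:
r=28=11100 popcount=3 -> skip
r=29=11101 popcount=4 -> skip
r=30=11110 popcount=4 -> skip
r=31=11111 popcount=5 -> skip
r=32=100000 popcount=1 -> KEEP
r=33=100001 popcount=2 -> skip
r=34=100010 popcount=2 -> skip
r=35=100011 popcount=3 -> skip
r=36=100100 popcount=2 -> skip
r=37=100101 popcount=3 -> skip
r=38=100110 popcount=3 -> skip
r=39=100111 popcount=4 -> skip
Kept rows: 32

Answer: 32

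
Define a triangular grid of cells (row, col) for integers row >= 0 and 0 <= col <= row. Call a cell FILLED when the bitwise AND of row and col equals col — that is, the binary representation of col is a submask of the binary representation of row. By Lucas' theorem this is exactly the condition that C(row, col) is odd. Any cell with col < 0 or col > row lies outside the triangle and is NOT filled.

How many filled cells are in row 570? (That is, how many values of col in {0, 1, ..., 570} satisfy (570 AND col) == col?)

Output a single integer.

570 in binary = 1000111010
popcount(570) = number of 1-bits in 1000111010 = 5
A col c satisfies (570 AND c) == c iff every set bit of c is also set in 570; each of the 5 set bits of 570 can independently be on or off in c.
count = 2^5 = 32

Answer: 32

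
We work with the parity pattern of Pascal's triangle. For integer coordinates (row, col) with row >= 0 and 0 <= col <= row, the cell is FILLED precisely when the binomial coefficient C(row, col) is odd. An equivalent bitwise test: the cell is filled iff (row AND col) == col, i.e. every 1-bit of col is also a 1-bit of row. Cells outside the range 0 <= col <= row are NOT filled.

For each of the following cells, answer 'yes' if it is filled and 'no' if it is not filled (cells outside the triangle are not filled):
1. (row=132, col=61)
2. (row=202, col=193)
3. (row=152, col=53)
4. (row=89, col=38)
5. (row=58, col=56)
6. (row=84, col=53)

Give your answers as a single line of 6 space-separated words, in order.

(132,61): row=0b10000100, col=0b111101, row AND col = 0b100 = 4; 4 != 61 -> empty
(202,193): row=0b11001010, col=0b11000001, row AND col = 0b11000000 = 192; 192 != 193 -> empty
(152,53): row=0b10011000, col=0b110101, row AND col = 0b10000 = 16; 16 != 53 -> empty
(89,38): row=0b1011001, col=0b100110, row AND col = 0b0 = 0; 0 != 38 -> empty
(58,56): row=0b111010, col=0b111000, row AND col = 0b111000 = 56; 56 == 56 -> filled
(84,53): row=0b1010100, col=0b110101, row AND col = 0b10100 = 20; 20 != 53 -> empty

Answer: no no no no yes no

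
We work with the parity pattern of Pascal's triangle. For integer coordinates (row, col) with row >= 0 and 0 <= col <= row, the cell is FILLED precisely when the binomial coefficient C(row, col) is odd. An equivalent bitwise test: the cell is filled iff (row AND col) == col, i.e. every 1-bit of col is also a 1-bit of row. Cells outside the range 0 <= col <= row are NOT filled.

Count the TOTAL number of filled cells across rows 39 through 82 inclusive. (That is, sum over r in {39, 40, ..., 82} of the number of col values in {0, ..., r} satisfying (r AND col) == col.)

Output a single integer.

r39=100111 pc4: +16 =16
r40=101000 pc2: +4 =20
r41=101001 pc3: +8 =28
r42=101010 pc3: +8 =36
r43=101011 pc4: +16 =52
r44=101100 pc3: +8 =60
r45=101101 pc4: +16 =76
r46=101110 pc4: +16 =92
r47=101111 pc5: +32 =124
r48=110000 pc2: +4 =128
r49=110001 pc3: +8 =136
r50=110010 pc3: +8 =144
r51=110011 pc4: +16 =160
r52=110100 pc3: +8 =168
r53=110101 pc4: +16 =184
r54=110110 pc4: +16 =200
r55=110111 pc5: +32 =232
r56=111000 pc3: +8 =240
r57=111001 pc4: +16 =256
r58=111010 pc4: +16 =272
r59=111011 pc5: +32 =304
r60=111100 pc4: +16 =320
r61=111101 pc5: +32 =352
r62=111110 pc5: +32 =384
r63=111111 pc6: +64 =448
r64=1000000 pc1: +2 =450
r65=1000001 pc2: +4 =454
r66=1000010 pc2: +4 =458
r67=1000011 pc3: +8 =466
r68=1000100 pc2: +4 =470
r69=1000101 pc3: +8 =478
r70=1000110 pc3: +8 =486
r71=1000111 pc4: +16 =502
r72=1001000 pc2: +4 =506
r73=1001001 pc3: +8 =514
r74=1001010 pc3: +8 =522
r75=1001011 pc4: +16 =538
r76=1001100 pc3: +8 =546
r77=1001101 pc4: +16 =562
r78=1001110 pc4: +16 =578
r79=1001111 pc5: +32 =610
r80=1010000 pc2: +4 =614
r81=1010001 pc3: +8 =622
r82=1010010 pc3: +8 =630

Answer: 630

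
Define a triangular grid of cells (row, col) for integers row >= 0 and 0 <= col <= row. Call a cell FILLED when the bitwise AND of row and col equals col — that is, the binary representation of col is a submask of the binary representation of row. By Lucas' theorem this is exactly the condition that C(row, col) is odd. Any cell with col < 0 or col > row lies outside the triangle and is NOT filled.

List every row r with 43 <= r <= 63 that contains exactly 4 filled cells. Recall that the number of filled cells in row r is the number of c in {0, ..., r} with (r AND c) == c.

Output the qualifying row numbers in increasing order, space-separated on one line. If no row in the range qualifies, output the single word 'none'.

Row r has 2^popcount(r) filled cells, so we need popcount(r) = log2(4) = 2.
Scan r = 43..63 and keep those with exactly 2 one-bits:
r=43=101011 popcount=4 -> skip
r=44=101100 popcount=3 -> skip
r=45=101101 popcount=4 -> skip
r=46=101110 popcount=4 -> skip
r=47=101111 popcount=5 -> skip
r=48=110000 popcount=2 -> KEEP
r=49=110001 popcount=3 -> skip
r=50=110010 popcount=3 -> skip
r=51=110011 popcount=4 -> skip
r=52=110100 popcount=3 -> skip
r=53=110101 popcount=4 -> skip
r=54=110110 popcount=4 -> skip
r=55=110111 popcount=5 -> skip
r=56=111000 popcount=3 -> skip
r=57=111001 popcount=4 -> skip
r=58=111010 popcount=4 -> skip
r=59=111011 popcount=5 -> skip
r=60=111100 popcount=4 -> skip
r=61=111101 popcount=5 -> skip
r=62=111110 popcount=5 -> skip
r=63=111111 popcount=6 -> skip
Kept rows: 48

Answer: 48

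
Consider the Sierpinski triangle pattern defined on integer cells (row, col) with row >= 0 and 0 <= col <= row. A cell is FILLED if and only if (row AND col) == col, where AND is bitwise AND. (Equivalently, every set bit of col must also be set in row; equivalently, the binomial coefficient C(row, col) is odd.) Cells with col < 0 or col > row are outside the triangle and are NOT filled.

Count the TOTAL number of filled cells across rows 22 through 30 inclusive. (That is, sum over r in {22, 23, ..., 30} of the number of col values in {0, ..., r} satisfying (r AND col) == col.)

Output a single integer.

Answer: 100

Derivation:
r22=10110 pc3: +8 =8
r23=10111 pc4: +16 =24
r24=11000 pc2: +4 =28
r25=11001 pc3: +8 =36
r26=11010 pc3: +8 =44
r27=11011 pc4: +16 =60
r28=11100 pc3: +8 =68
r29=11101 pc4: +16 =84
r30=11110 pc4: +16 =100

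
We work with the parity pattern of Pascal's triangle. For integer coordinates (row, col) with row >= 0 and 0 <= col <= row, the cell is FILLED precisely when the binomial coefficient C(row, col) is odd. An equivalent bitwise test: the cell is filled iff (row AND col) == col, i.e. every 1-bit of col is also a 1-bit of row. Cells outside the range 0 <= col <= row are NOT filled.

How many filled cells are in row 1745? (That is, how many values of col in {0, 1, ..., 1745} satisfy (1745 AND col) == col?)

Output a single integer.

1745 in binary = 11011010001
popcount(1745) = number of 1-bits in 11011010001 = 6
A col c satisfies (1745 AND c) == c iff every set bit of c is also set in 1745; each of the 6 set bits of 1745 can independently be on or off in c.
count = 2^6 = 64

Answer: 64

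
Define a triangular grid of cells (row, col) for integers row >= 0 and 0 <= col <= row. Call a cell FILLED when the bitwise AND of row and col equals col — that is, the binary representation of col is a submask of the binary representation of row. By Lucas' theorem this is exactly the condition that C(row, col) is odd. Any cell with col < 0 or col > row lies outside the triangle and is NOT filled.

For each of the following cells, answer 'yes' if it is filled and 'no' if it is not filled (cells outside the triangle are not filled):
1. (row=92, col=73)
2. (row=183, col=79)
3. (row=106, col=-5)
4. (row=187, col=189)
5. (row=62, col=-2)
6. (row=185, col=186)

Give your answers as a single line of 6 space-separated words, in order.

(92,73): row=0b1011100, col=0b1001001, row AND col = 0b1001000 = 72; 72 != 73 -> empty
(183,79): row=0b10110111, col=0b1001111, row AND col = 0b111 = 7; 7 != 79 -> empty
(106,-5): col outside [0, 106] -> not filled
(187,189): col outside [0, 187] -> not filled
(62,-2): col outside [0, 62] -> not filled
(185,186): col outside [0, 185] -> not filled

Answer: no no no no no no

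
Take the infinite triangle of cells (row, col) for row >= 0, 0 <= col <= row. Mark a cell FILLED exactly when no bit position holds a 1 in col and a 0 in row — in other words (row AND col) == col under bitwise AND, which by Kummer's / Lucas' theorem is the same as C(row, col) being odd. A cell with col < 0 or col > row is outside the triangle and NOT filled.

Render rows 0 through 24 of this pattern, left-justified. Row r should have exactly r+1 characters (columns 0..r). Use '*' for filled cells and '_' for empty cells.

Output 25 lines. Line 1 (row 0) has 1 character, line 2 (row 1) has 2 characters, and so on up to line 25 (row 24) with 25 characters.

r0=0: *
r1=1: **
r2=10: *_*
r3=11: ****
r4=100: *___*
r5=101: **__**
r6=110: *_*_*_*
r7=111: ********
r8=1000: *_______*
r9=1001: **______**
r10=1010: *_*_____*_*
r11=1011: ****____****
r12=1100: *___*___*___*
r13=1101: **__**__**__**
r14=1110: *_*_*_*_*_*_*_*
r15=1111: ****************
r16=10000: *_______________*
r17=10001: **______________**
r18=10010: *_*_____________*_*
r19=10011: ****____________****
r20=10100: *___*___________*___*
r21=10101: **__**__________**__**
r22=10110: *_*_*_*_________*_*_*_*
r23=10111: ********________********
r24=11000: *_______*_______*_______*

Answer: *
**
*_*
****
*___*
**__**
*_*_*_*
********
*_______*
**______**
*_*_____*_*
****____****
*___*___*___*
**__**__**__**
*_*_*_*_*_*_*_*
****************
*_______________*
**______________**
*_*_____________*_*
****____________****
*___*___________*___*
**__**__________**__**
*_*_*_*_________*_*_*_*
********________********
*_______*_______*_______*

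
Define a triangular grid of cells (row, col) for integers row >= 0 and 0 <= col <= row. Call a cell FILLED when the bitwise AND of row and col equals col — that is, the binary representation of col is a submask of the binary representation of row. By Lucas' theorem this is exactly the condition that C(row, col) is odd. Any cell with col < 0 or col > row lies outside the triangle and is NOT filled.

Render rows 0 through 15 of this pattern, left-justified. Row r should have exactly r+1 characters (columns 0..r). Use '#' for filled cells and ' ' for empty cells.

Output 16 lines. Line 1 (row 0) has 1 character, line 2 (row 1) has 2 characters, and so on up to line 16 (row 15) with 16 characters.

r0=0: #
r1=1: ##
r2=10: # #
r3=11: ####
r4=100: #   #
r5=101: ##  ##
r6=110: # # # #
r7=111: ########
r8=1000: #       #
r9=1001: ##      ##
r10=1010: # #     # #
r11=1011: ####    ####
r12=1100: #   #   #   #
r13=1101: ##  ##  ##  ##
r14=1110: # # # # # # # #
r15=1111: ################

Answer: #
##
# #
####
#   #
##  ##
# # # #
########
#       #
##      ##
# #     # #
####    ####
#   #   #   #
##  ##  ##  ##
# # # # # # # #
################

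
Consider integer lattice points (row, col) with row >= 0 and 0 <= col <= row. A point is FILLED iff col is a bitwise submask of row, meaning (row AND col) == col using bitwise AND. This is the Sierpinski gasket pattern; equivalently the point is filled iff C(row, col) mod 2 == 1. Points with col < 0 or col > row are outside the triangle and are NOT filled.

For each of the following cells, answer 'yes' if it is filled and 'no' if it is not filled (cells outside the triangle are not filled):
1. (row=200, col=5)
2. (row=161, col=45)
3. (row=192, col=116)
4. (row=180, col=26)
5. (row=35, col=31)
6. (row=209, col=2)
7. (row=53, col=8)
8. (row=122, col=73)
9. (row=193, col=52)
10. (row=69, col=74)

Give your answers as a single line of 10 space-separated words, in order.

(200,5): row=0b11001000, col=0b101, row AND col = 0b0 = 0; 0 != 5 -> empty
(161,45): row=0b10100001, col=0b101101, row AND col = 0b100001 = 33; 33 != 45 -> empty
(192,116): row=0b11000000, col=0b1110100, row AND col = 0b1000000 = 64; 64 != 116 -> empty
(180,26): row=0b10110100, col=0b11010, row AND col = 0b10000 = 16; 16 != 26 -> empty
(35,31): row=0b100011, col=0b11111, row AND col = 0b11 = 3; 3 != 31 -> empty
(209,2): row=0b11010001, col=0b10, row AND col = 0b0 = 0; 0 != 2 -> empty
(53,8): row=0b110101, col=0b1000, row AND col = 0b0 = 0; 0 != 8 -> empty
(122,73): row=0b1111010, col=0b1001001, row AND col = 0b1001000 = 72; 72 != 73 -> empty
(193,52): row=0b11000001, col=0b110100, row AND col = 0b0 = 0; 0 != 52 -> empty
(69,74): col outside [0, 69] -> not filled

Answer: no no no no no no no no no no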